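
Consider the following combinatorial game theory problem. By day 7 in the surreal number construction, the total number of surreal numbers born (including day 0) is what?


Day 0: {|} = 0 is born. Count = 1.
Day n: the number of surreal numbers born by day n is 2^(n+1) - 1.
By day 0: 2^1 - 1 = 1
By day 1: 2^2 - 1 = 3
By day 2: 2^3 - 1 = 7
By day 3: 2^4 - 1 = 15
By day 4: 2^5 - 1 = 31
By day 5: 2^6 - 1 = 63
By day 6: 2^7 - 1 = 127
By day 7: 2^8 - 1 = 255
By day 7: 255 surreal numbers.

255


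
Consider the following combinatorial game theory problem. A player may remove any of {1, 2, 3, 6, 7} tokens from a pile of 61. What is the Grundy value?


The subtraction set is S = {1, 2, 3, 6, 7}.
G(k) = mex{ G(k - s) : s in S, s <= k }. We compute iteratively: G(0) = 0.
G(1) = mex({0}) = 1
G(2) = mex({0, 1}) = 2
G(3) = mex({0, 1, 2}) = 3
G(4) = mex({1, 2, 3}) = 0
G(5) = mex({0, 2, 3}) = 1
G(6) = mex({0, 1, 3}) = 2
G(7) = mex({0, 1, 2}) = 3
G(8) = mex({1, 2, 3}) = 0
G(9) = mex({0, 2, 3}) = 1
G(10) = mex({0, 1, 3}) = 2
Observe that G(4)..G(10) = 0, 1, 2, 3, 0, 1, 2 repeats G(0)..G(6) = 0, 1, 2, 3, 0, 1, 2.
For k >= max(S) = 7, G(k) is determined by the previous 7 values G(k-7)..G(k-1); a window of 7 consecutive values has recurred shifted by 4, so by induction G(k + 4) = G(k) for all k >= 0: the sequence is periodic from the start with period 4.
One period: G(0..3) = 0, 1, 2, 3.
61 mod 4 = 1, so G(61) = G(1) = 1.

1


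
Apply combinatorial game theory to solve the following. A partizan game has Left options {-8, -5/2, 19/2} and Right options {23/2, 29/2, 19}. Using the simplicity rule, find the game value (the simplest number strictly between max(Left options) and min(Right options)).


Left options: {-8, -5/2, 19/2}, max = 19/2
Right options: {23/2, 29/2, 19}, min = 23/2
All options are numbers and max(Left) < min(Right), so by the simplicity theorem the value is the simplest (earliest-born) number strictly between 19/2 and 23/2.
Integers 10 through 11 all lie strictly between 19/2 and 23/2.
Among integers, the simplest (lowest birthday = smallest |n|; 0 is born on day 0, +-n on day n) is 10.
No non-integer in the interval can be simpler: if x is a non-integer in the interval, then floor(x) or ceil(x) also lies in the interval (the interval contains an integer), and both are proper prefixes of x's sign expansion, i.e. born earlier. So the game value is 10.
Game value = 10

10


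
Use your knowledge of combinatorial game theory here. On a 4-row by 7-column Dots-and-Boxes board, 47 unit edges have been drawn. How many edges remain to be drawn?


Grid: 4 x 7 boxes, i.e. 5 rows and 8 columns of dots.
Horizontal edges: (rows + 1) * cols = 5 * 7 = 35
Vertical edges: rows * (cols + 1) = 4 * 8 = 32
Total edges: 35 + 32 = 67
Edges drawn: 47
Remaining: 67 - 47 = 20

20


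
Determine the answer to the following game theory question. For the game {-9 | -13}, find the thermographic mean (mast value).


Game = {-9 | -13}, a switch {a | b} with numbers a > b.
Its thermograph has left wall a - t and right wall b + t, which meet at t = (a - b)/2, where both equal (a + b)/2. So the mast (mean value) is at (a + b)/2.
Mean = (-9 + (-13))/2 = -22/2 = -11

-11


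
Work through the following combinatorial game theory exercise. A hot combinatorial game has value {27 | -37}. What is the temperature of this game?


The game is {27 | -37}, a switch {a | b} with numbers a > b.
Cooling {a | b} by t gives {a - t | b + t}, which stops being hot when a - t = b + t, i.e. at t = (a - b)/2. So the temperature of a switch is (a - b)/2.
Temperature = (Left option - Right option) / 2
= (27 - (-37)) / 2
= 64 / 2
= 32

32


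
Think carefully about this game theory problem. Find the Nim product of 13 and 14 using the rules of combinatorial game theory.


Nim multiplication is bilinear over XOR: (u XOR v) * w = (u*w) XOR (v*w).
So we split each operand into its bit components and XOR the pairwise Nim products.
13 = 1 + 4 + 8 (as XOR of powers of 2).
14 = 2 + 4 + 8 (as XOR of powers of 2).
Using the standard Nim-product table on single bits:
  2*2 = 3,   2*4 = 8,   2*8 = 12,
  4*4 = 6,   4*8 = 11,  8*8 = 13,
and  1*x = x (identity), k*l = l*k (commutative).
Pairwise Nim products:
  1 * 2 = 2
  1 * 4 = 4
  1 * 8 = 8
  4 * 2 = 8
  4 * 4 = 6
  4 * 8 = 11
  8 * 2 = 12
  8 * 4 = 11
  8 * 8 = 13
XOR them: 2 XOR 4 XOR 8 XOR 8 XOR 6 XOR 11 XOR 12 XOR 11 XOR 13 = 1.
Result: 13 * 14 = 1 (in Nim).

1


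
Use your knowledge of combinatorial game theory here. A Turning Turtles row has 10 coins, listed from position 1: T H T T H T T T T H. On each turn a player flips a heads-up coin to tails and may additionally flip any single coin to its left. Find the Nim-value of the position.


Coins: T H T T H T T T T H
Key fact: a single head at position k behaves exactly like a Nim heap of size k (turning it to T and optionally flipping a coin at j < k corresponds to moving the heap from k to j, or to 0), and heads combine as a disjunctive sum (two heads at the same place would cancel, matching j XOR j = 0). So the Nim-value is the XOR of the 1-indexed positions of the heads.
Face-up positions (1-indexed): [2, 5, 10]
XOR 0 with 2: 0 XOR 2 = 2
XOR 2 with 5: 2 XOR 5 = 7
XOR 7 with 10: 7 XOR 10 = 13
Nim-value = 13

13


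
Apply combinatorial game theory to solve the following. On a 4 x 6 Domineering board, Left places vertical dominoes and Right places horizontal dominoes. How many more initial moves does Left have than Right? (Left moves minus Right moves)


Board is 4 x 6 (rows x cols).
Left (vertical) placements: (rows-1) * cols = 3 * 6 = 18
Right (horizontal) placements: rows * (cols-1) = 4 * 5 = 20
Advantage = Left - Right = 18 - 20 = -2

-2


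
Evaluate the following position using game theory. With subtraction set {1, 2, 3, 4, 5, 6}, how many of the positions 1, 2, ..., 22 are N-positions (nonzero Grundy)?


Subtraction set S = {1, 2, 3, 4, 5, 6}, so G(n) = n mod 7.
G(n) = 0 when n is a multiple of 7.
Multiples of 7 in [1, 22]: 3
N-positions (nonzero Grundy) = 22 - 3 = 19

19


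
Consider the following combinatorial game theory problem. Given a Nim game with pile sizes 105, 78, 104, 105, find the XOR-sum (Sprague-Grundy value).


We need the XOR (exclusive or) of all pile sizes.
After XOR-ing pile 1 (size 105): 0 XOR 105 = 105
After XOR-ing pile 2 (size 78): 105 XOR 78 = 39
After XOR-ing pile 3 (size 104): 39 XOR 104 = 79
After XOR-ing pile 4 (size 105): 79 XOR 105 = 38
The Nim-value of this position is 38.

38


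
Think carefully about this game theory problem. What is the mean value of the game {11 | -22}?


Game = {11 | -22}, a switch {a | b} with numbers a > b.
Its thermograph has left wall a - t and right wall b + t, which meet at t = (a - b)/2, where both equal (a + b)/2. So the mast (mean value) is at (a + b)/2.
Mean = (11 + (-22))/2 = -11/2 = -11/2

-11/2


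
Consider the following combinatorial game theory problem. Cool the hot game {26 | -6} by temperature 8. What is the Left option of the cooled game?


Original game: {26 | -6} (a switch {a | b} with a > b).
Cooling by t (for t below the temperature (a - b)/2 = 16) taxes each move by t: {a | b} cooled by t is {a - t | b + t}.
Cooling amount: t = 8
Cooled Left option: 26 - 8 = 18
Cooled Right option: -6 + 8 = 2
Cooled game: {18 | 2}
Left option = 18

18


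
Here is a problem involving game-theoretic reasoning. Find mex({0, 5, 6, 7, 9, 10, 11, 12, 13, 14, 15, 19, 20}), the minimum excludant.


Set = {0, 5, 6, 7, 9, 10, 11, 12, 13, 14, 15, 19, 20}
0 is in the set.
1 is NOT in the set. This is the mex.
mex = 1

1


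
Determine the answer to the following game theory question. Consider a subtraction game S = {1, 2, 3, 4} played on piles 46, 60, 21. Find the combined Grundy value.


Subtraction set: {1, 2, 3, 4}
For this subtraction set, G(n) = n mod 5 (period = max + 1 = 5).
Pile 1 (size 46): G(46) = 46 mod 5 = 1
Pile 2 (size 60): G(60) = 60 mod 5 = 0
Pile 3 (size 21): G(21) = 21 mod 5 = 1
Total Grundy value = XOR of all: 1 XOR 0 XOR 1 = 0

0


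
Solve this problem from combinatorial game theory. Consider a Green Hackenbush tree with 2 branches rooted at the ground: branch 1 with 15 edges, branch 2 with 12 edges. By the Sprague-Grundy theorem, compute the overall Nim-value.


The tree has 2 branches from the ground vertex.
In Green Hackenbush, the Nim-value of a simple path of length k is k.
Branch 1: length 15, Nim-value = 15
Branch 2: length 12, Nim-value = 12
Total Nim-value = XOR of all branch values:
0 XOR 15 = 15
15 XOR 12 = 3
Nim-value of the tree = 3

3


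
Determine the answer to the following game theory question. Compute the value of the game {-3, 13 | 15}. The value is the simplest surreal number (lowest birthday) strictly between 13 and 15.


Left options: {-3, 13}, max = 13
Right options: {15}, min = 15
All options are numbers and max(Left) < min(Right), so by the simplicity theorem the value is the simplest (earliest-born) number strictly between 13 and 15.
The only integer strictly between 13 and 15 is 14.
No non-integer in the interval can be simpler: if x is a non-integer in the interval, then floor(x) or ceil(x) also lies in the interval (the interval contains an integer), and both are proper prefixes of x's sign expansion, i.e. born earlier. So the game value is 14.
Game value = 14

14


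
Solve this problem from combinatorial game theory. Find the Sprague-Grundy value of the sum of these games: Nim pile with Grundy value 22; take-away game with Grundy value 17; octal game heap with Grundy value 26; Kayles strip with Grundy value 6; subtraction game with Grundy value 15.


By the Sprague-Grundy theorem, the Grundy value of a sum of games is the XOR of individual Grundy values.
Nim pile: Grundy value = 22. Running XOR: 0 XOR 22 = 22
take-away game: Grundy value = 17. Running XOR: 22 XOR 17 = 7
octal game heap: Grundy value = 26. Running XOR: 7 XOR 26 = 29
Kayles strip: Grundy value = 6. Running XOR: 29 XOR 6 = 27
subtraction game: Grundy value = 15. Running XOR: 27 XOR 15 = 20
The combined Grundy value is 20.

20


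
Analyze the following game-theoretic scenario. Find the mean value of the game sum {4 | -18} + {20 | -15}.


G1 = {4 | -18}, G2 = {20 | -15}
Each is a switch {a | b} with numbers a > b; its mean value is (a + b)/2, and mean value is additive over game sums: m(G1 + G2) = m(G1) + m(G2).
Mean of G1 = (4 + (-18))/2 = -14/2 = -7
Mean of G2 = (20 + (-15))/2 = 5/2 = 5/2
Mean of G1 + G2 = -7 + 5/2 = -9/2

-9/2


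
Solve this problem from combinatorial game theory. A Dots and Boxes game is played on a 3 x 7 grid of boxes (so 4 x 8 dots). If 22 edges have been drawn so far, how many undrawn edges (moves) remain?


Grid: 3 x 7 boxes, i.e. 4 rows and 8 columns of dots.
Horizontal edges: (rows + 1) * cols = 4 * 7 = 28
Vertical edges: rows * (cols + 1) = 3 * 8 = 24
Total edges: 28 + 24 = 52
Edges drawn: 22
Remaining: 52 - 22 = 30

30


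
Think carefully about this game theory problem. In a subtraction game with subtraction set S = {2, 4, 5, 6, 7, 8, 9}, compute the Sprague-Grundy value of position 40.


The subtraction set is S = {2, 4, 5, 6, 7, 8, 9}.
G(k) = mex{ G(k - s) : s in S, s <= k }. We compute iteratively: G(0) = 0.
G(1) = mex({}) = 0
G(2) = mex({0}) = 1
G(3) = mex({0}) = 1
G(4) = mex({0, 1}) = 2
G(5) = mex({0, 1}) = 2
G(6) = mex({0, 1, 2}) = 3
G(7) = mex({0, 1, 2}) = 3
G(8) = mex({0, 1, 2, 3}) = 4
G(9) = mex({0, 1, 2, 3}) = 4
G(10) = mex({0, 1, 2, 3, 4}) = 5
G(11) = mex({1, 2, 3, 4}) = 0
G(12) = mex({1, 2, 3, 4, 5}) = 0
G(13) = mex({0, 2, 3, 4}) = 1
G(14) = mex({0, 2, 3, 4, 5}) = 1
G(15) = mex({0, 1, 3, 4, 5}) = 2
G(16) = mex({0, 1, 3, 4, 5}) = 2
G(17) = mex({0, 1, 2, 4, 5}) = 3
G(18) = mex({0, 1, 2, 4, 5}) = 3
G(19) = mex({0, 1, 2, 3, 5}) = 4
Observe that G(11)..G(19) = 0, 0, 1, 1, 2, 2, 3, 3, 4 repeats G(0)..G(8) = 0, 0, 1, 1, 2, 2, 3, 3, 4.
For k >= max(S) = 9, G(k) is determined by the previous 9 values G(k-9)..G(k-1); a window of 9 consecutive values has recurred shifted by 11, so by induction G(k + 11) = G(k) for all k >= 0: the sequence is periodic from the start with period 11.
One period: G(0..10) = 0, 0, 1, 1, 2, 2, 3, 3, 4, 4, 5.
40 mod 11 = 7, so G(40) = G(7) = 3.

3


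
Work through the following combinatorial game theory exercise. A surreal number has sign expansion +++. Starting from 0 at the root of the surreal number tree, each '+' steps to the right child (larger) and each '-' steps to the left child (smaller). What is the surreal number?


Sign expansion: +++
Rule: track bounds (lo, hi), initially (-inf, +inf). On '+', the current value becomes lo and we move to the simplest number in (value, hi): value + 1 if hi = +inf, otherwise the midpoint (value + hi)/2. On '-', the current value becomes hi and we move to value - 1 if lo = -inf, otherwise the midpoint (lo + value)/2.
Start at 0.
Step 1: sign = +, move right. Bounds: (0, +inf). Value = 1
Step 2: sign = +, move right. Bounds: (1, +inf). Value = 2
Step 3: sign = +, move right. Bounds: (2, +inf). Value = 3
The surreal number with sign expansion +++ is 3.

3


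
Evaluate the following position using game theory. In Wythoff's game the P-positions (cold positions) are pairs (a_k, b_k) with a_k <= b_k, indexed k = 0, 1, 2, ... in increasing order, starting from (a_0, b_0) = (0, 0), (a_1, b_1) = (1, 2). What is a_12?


By Wythoff's theorem, a_k = floor(k * phi) and b_k = floor(k * phi^2) = a_k + k, where phi = (1 + sqrt(5))/2 is the golden ratio.
phi = (1 + sqrt(5))/2 = 1.618034
k = 12
k * phi = 12 * 1.618034 = 19.416408
a_12 = floor(k * phi) = 19

19


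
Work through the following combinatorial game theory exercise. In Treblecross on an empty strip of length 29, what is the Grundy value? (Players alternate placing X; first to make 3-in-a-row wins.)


Treblecross: place X on empty cells; 3-in-a-row wins.
Playing within two cells of an existing X lets the opponent win at once, so sensible play treats the cells i-2..i+2 around each X as dead. The player left with no safe cell loses, so this is a normal-play take-away game on strips of safe cells.
Placing X at cell i (0-indexed) of a strip of k safe cells leaves independent strips of sizes max(0, i-2) and max(0, k-i-3). Hence G(k) = mex{ G(max(0,i-2)) XOR G(max(0,k-i-3)) : 0 <= i < k }, with G(0) = 0.
G(1): splits (0,0):0^0=0 -> mex({0}) = 1
G(2): splits (0,0):0^0=0 -> mex({0}) = 1
G(3): splits (0,0):0^0=0 -> mex({0}) = 1
G(4): splits (0,1):0^1=1 (0,0):0^0=0 -> mex({0, 1}) = 2
G(5): splits (0,2):0^1=1 (0,1):0^1=1 (0,0):0^0=0 -> mex({0, 1}) = 2
G(6) = mex({1}) = 0
G(7) = mex({0, 1, 2}) = 3
G(8) = mex({0, 1, 2}) = 3
G(9) = mex({0, 2}) = 1
G(10) = mex({0, 2, 3}) = 1
G(11) = mex({0, 3}) = 1
G(12) = mex({1, 3}) = 0
G(13) = mex({0, 1, 2, 3}) = 4
G(14) = mex({0, 1, 2}) = 3
G(15) = mex({0, 1, 2}) = 3
G(16) = mex({0, 1, 2, 4}) = 3
G(17) = mex({0, 1, 3, 4}) = 2
G(18) = mex({0, 1, 3, 4}) = 2
G(19) = mex({0, 1, 3, 5}) = 2
G(20) = mex({0, 1, 2, 3, 5}) = 4
G(21) = mex({0, 1, 2, 3, 5}) = 4
G(22) = mex({1, 2, 6}) = 0
G(23) = mex({0, 1, 2, 3, 4, 6}) = 5
G(24) = mex({0, 1, 2, 3, 4}) = 5
G(25) = mex({0, 1, 3, 4, 7}) = 2
G(26) = mex({0, 1, 3, 4, 5, 7}) = 2
G(27) = mex({0, 1, 3, 5}) = 2
G(28) = mex({0, 1, 2, 5}) = 3
G(29) = mex({0, 1, 2, 4, 5, 6}) = 3
Therefore G(29) = 3.

3


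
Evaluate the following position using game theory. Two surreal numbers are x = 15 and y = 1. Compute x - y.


x = 15, y = 1
x - y = 15 - 1 = 14

14


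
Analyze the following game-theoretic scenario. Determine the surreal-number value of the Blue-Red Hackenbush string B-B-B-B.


Edges (from ground): B-B-B-B
By Berlekamp's sign-expansion rule, a Blue-Red Hackenbush stalk has the value of the surreal number whose sign sequence is the edge sequence with B -> + and R -> -.
Sign sequence: ++++
Trace the sign expansion in the surreal number tree, starting from 0:
Edge 1: B (sign +) -> bounds (0, +inf), value = 1
Edge 2: B (sign +) -> bounds (1, +inf), value = 2
Edge 3: B (sign +) -> bounds (2, +inf), value = 3
Edge 4: B (sign +) -> bounds (3, +inf), value = 4
Game value = 4

4


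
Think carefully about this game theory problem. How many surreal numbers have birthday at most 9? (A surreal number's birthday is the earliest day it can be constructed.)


Day 0: {|} = 0 is born. Count = 1.
Day n: the number of surreal numbers born by day n is 2^(n+1) - 1.
By day 0: 2^1 - 1 = 1
By day 1: 2^2 - 1 = 3
By day 2: 2^3 - 1 = 7
By day 3: 2^4 - 1 = 15
By day 4: 2^5 - 1 = 31
By day 5: 2^6 - 1 = 63
By day 6: 2^7 - 1 = 127
By day 7: 2^8 - 1 = 255
By day 8: 2^9 - 1 = 511
By day 9: 2^10 - 1 = 1023
By day 9: 1023 surreal numbers.

1023


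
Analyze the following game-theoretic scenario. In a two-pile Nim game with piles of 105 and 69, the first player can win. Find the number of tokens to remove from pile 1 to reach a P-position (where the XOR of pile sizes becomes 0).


Piles: 105 and 69
Current XOR: 105 XOR 69 = 44 (non-zero, so this is an N-position).
To make the XOR zero, we need to find a move that balances the piles.
For pile 1 (size 105): target = 105 XOR 44 = 69
We reduce pile 1 from 105 to 69.
Tokens removed: 105 - 69 = 36
Verification: 69 XOR 69 = 0

36


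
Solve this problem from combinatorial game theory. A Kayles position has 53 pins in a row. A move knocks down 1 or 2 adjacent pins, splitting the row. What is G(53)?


Kayles: a move removes 1 or 2 adjacent pins from a contiguous row.
Removing pins from a row of k leaves two independent rows (a, b) with a + b = k - 1 (one pin) or a + b = k - 2 (two pins); an end removal gives a = 0.
By Sprague-Grundy, G(k) = mex{ G(a) XOR G(b) } over all these splits. G(0) = 0.
G(1): splits (0,0):0^0=0 -> mex({0}) = 1
G(2): splits (0,1):0^1=1 (0,0):0^0=0 -> mex({0, 1}) = 2
G(3): splits (0,2):0^2=2 (1,1):1^1=0 (0,1):0^1=1 -> mex({0, 1, 2}) = 3
G(4): splits (0,3):0^3=3 (1,2):1^2=3 (0,2):0^2=2 (1,1):1^1=0 -> mex({0, 2, 3}) = 1
G(5): splits (0,4):0^1=1 (1,3):1^3=2 (2,2):2^2=0 (0,3):0^3=3 (1,2):1^2=3 -> mex({0, 1, 2, 3}) = 4
G(6) = mex({0, 1, 2, 4}) = 3
G(7) = mex({0, 1, 3, 4, 5}) = 2
G(8) = mex({0, 2, 3, 5, 6}) = 1
G(9) = mex({0, 1, 2, 3, 6, 7}) = 4
G(10) = mex({0, 1, 3, 4, 5, 7}) = 2
G(11) = mex({0, 1, 2, 3, 4, 5}) = 6
G(12) = mex({0, 1, 2, 3, 5, 6, 7}) = 4
G(13) = mex({0, 2, 3, 4, 6, 7}) = 1
G(14) = mex({0, 1, 4, 5, 6, 7}) = 2
G(15) = mex({0, 1, 2, 3, 4, 5, 6}) = 7
G(16) = mex({0, 2, 3, 5, 6, 7}) = 1
G(17) = mex({0, 1, 2, 3, 5, 6, 7}) = 4
G(18) = mex({0, 1, 2, 4, 5, 6}) = 3
G(19) = mex({0, 1, 3, 4, 5, 7}) = 2
G(20) = mex({0, 2, 3, 4, 5, 6, 7}) = 1
G(21) = mex({0, 1, 2, 3, 5, 6, 7}) = 4
G(22) = mex({0, 1, 2, 3, 4, 5, 7}) = 6
G(23) = mex({0, 1, 2, 3, 4, 5, 6}) = 7
G(24) = mex({0, 1, 2, 3, 5, 6, 7}) = 4
G(25) = mex({0, 2, 3, 4, 6, 7}) = 1
G(26) = mex({0, 1, 3, 4, 5, 6, 7}) = 2
G(27) = mex({0, 1, 2, 3, 4, 5, 6, 7}) = 8
G(28) = mex({0, 1, 2, 3, 4, 6, 7, 8}) = 5
G(29) = mex({0, 1, 2, 3, 5, 6, 7, 8, 9}) = 4
G(30) = mex({0, 1, 2, 3, 4, 5, 6, 9, 10}) = 7
G(31) = mex({0, 1, 3, 4, 5, 7, 10, 11}) = 2
G(32) = mex({0, 2, 3, 4, 5, 6, 7, 9, 11}) = 1
G(33) = mex({0, 1, 2, 3, 4, 5, 6, 7, 9, 12}) = 8
G(34) = mex({0, 1, 2, 3, 4, 5, 7, 8, 11, 12}) = 6
G(35) = mex({0, 1, 2, 3, 4, 5, 6, 8, 9, 10, 11}) = 7
G(36) = mex({0, 1, 2, 3, 5, 6, 7, 9, 10}) = 4
G(37) = mex({0, 2, 3, 4, 6, 7, 9, 10, 11, 12}) = 1
G(38) = mex({0, 1, 3, 4, 5, 6, 7, 9, 10, 11, 12}) = 2
G(39) = mex({0, 1, 2, 4, 5, 6, 7, 9, 10, 12, 14}) = 3
G(40) = mex({0, 2, 3, 4, 6, 7, 11, 12, 14}) = 1
G(41) = mex({0, 1, 2, 3, 5, 6, 7, 9, 10, 11, 12}) = 4
G(42) = mex({0, 1, 2, 3, 4, 5, 6, 9, 10}) = 7
G(43) = mex({0, 1, 3, 4, 5, 7, 9, 10, 12, 15}) = 2
G(44) = mex({0, 2, 3, 4, 5, 6, 7, 9, 10, 12, 15}) = 1
G(45) = mex({0, 1, 2, 3, 4, 5, 6, 7, 9, 10, 12, 14}) = 8
G(46) = mex({0, 1, 3, 4, 5, 7, 8, 11, 12, 14}) = 2
G(47) = mex({0, 1, 2, 3, 4, 5, 6, 8, 9, 10, 11, 12}) = 7
G(48) = mex({0, 1, 2, 3, 5, 6, 7, 9, 10}) = 4
G(49) = mex({0, 2, 3, 4, 6, 7, 9, 10, 11, 12, 15}) = 1
G(50) = mex({0, 1, 4, 5, 6, 7, 9, 11, 12, 14, 15}) = 2
G(51) = mex({0, 1, 2, 3, 4, 5, 6, 7, 9, 12, 14, 15}) = 8
G(52) = mex({0, 2, 3, 4, 5, 6, 7, 8, 11, 12, 15}) = 1
G(53) = mex({0, 1, 2, 3, 5, 6, 7, 8, 9, 10, 11, 12}) = 4
Therefore G(53) = 4.

4


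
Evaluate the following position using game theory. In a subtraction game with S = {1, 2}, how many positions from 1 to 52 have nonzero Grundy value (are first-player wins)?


Subtraction set S = {1, 2}, so G(n) = n mod 3.
G(n) = 0 when n is a multiple of 3.
Multiples of 3 in [1, 52]: 17
N-positions (nonzero Grundy) = 52 - 17 = 35

35


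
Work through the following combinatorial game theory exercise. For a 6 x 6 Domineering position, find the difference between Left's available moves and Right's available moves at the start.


Board is 6 x 6 (rows x cols).
Left (vertical) placements: (rows-1) * cols = 5 * 6 = 30
Right (horizontal) placements: rows * (cols-1) = 6 * 5 = 30
Advantage = Left - Right = 30 - 30 = 0

0


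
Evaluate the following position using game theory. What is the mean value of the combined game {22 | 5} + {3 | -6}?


G1 = {22 | 5}, G2 = {3 | -6}
Each is a switch {a | b} with numbers a > b; its mean value is (a + b)/2, and mean value is additive over game sums: m(G1 + G2) = m(G1) + m(G2).
Mean of G1 = (22 + (5))/2 = 27/2 = 27/2
Mean of G2 = (3 + (-6))/2 = -3/2 = -3/2
Mean of G1 + G2 = 27/2 + -3/2 = 12

12


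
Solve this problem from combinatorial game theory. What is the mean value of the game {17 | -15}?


Game = {17 | -15}, a switch {a | b} with numbers a > b.
Its thermograph has left wall a - t and right wall b + t, which meet at t = (a - b)/2, where both equal (a + b)/2. So the mast (mean value) is at (a + b)/2.
Mean = (17 + (-15))/2 = 2/2 = 1

1


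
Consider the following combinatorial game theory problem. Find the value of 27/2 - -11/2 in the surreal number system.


x = 27/2, y = -11/2
Converting to common denominator: 2
x = 27/2, y = -11/2
x - y = 27/2 - -11/2 = 19

19


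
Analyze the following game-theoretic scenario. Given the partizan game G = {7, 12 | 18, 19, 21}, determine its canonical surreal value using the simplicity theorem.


Left options: {7, 12}, max = 12
Right options: {18, 19, 21}, min = 18
All options are numbers and max(Left) < min(Right), so by the simplicity theorem the value is the simplest (earliest-born) number strictly between 12 and 18.
Integers 13 through 17 all lie strictly between 12 and 18.
Among integers, the simplest (lowest birthday = smallest |n|; 0 is born on day 0, +-n on day n) is 13.
No non-integer in the interval can be simpler: if x is a non-integer in the interval, then floor(x) or ceil(x) also lies in the interval (the interval contains an integer), and both are proper prefixes of x's sign expansion, i.e. born earlier. So the game value is 13.
Game value = 13

13


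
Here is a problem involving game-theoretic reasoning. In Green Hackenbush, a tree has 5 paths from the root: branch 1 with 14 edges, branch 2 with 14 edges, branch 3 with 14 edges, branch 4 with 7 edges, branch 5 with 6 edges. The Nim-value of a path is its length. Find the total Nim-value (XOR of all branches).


The tree has 5 branches from the ground vertex.
In Green Hackenbush, the Nim-value of a simple path of length k is k.
Branch 1: length 14, Nim-value = 14
Branch 2: length 14, Nim-value = 14
Branch 3: length 14, Nim-value = 14
Branch 4: length 7, Nim-value = 7
Branch 5: length 6, Nim-value = 6
Total Nim-value = XOR of all branch values:
0 XOR 14 = 14
14 XOR 14 = 0
0 XOR 14 = 14
14 XOR 7 = 9
9 XOR 6 = 15
Nim-value of the tree = 15

15


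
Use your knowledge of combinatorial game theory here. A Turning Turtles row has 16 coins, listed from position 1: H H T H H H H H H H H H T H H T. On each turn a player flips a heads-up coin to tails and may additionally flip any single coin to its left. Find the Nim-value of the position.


Coins: H H T H H H H H H H H H T H H T
Key fact: a single head at position k behaves exactly like a Nim heap of size k (turning it to T and optionally flipping a coin at j < k corresponds to moving the heap from k to j, or to 0), and heads combine as a disjunctive sum (two heads at the same place would cancel, matching j XOR j = 0). So the Nim-value is the XOR of the 1-indexed positions of the heads.
Face-up positions (1-indexed): [1, 2, 4, 5, 6, 7, 8, 9, 10, 11, 12, 14, 15]
XOR 0 with 1: 0 XOR 1 = 1
XOR 1 with 2: 1 XOR 2 = 3
XOR 3 with 4: 3 XOR 4 = 7
XOR 7 with 5: 7 XOR 5 = 2
XOR 2 with 6: 2 XOR 6 = 4
XOR 4 with 7: 4 XOR 7 = 3
XOR 3 with 8: 3 XOR 8 = 11
XOR 11 with 9: 11 XOR 9 = 2
XOR 2 with 10: 2 XOR 10 = 8
XOR 8 with 11: 8 XOR 11 = 3
XOR 3 with 12: 3 XOR 12 = 15
XOR 15 with 14: 15 XOR 14 = 1
XOR 1 with 15: 1 XOR 15 = 14
Nim-value = 14

14


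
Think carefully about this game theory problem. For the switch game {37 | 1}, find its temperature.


The game is {37 | 1}, a switch {a | b} with numbers a > b.
Cooling {a | b} by t gives {a - t | b + t}, which stops being hot when a - t = b + t, i.e. at t = (a - b)/2. So the temperature of a switch is (a - b)/2.
Temperature = (Left option - Right option) / 2
= (37 - (1)) / 2
= 36 / 2
= 18

18


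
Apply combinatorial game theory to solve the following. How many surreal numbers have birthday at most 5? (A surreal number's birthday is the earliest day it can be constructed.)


Day 0: {|} = 0 is born. Count = 1.
Day n: the number of surreal numbers born by day n is 2^(n+1) - 1.
By day 0: 2^1 - 1 = 1
By day 1: 2^2 - 1 = 3
By day 2: 2^3 - 1 = 7
By day 3: 2^4 - 1 = 15
By day 4: 2^5 - 1 = 31
By day 5: 2^6 - 1 = 63
By day 5: 63 surreal numbers.

63


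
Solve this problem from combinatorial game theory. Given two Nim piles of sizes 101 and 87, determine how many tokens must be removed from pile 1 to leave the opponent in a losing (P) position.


Piles: 101 and 87
Current XOR: 101 XOR 87 = 50 (non-zero, so this is an N-position).
To make the XOR zero, we need to find a move that balances the piles.
For pile 1 (size 101): target = 101 XOR 50 = 87
We reduce pile 1 from 101 to 87.
Tokens removed: 101 - 87 = 14
Verification: 87 XOR 87 = 0

14


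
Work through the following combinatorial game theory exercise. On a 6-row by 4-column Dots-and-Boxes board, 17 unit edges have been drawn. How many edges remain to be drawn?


Grid: 6 x 4 boxes, i.e. 7 rows and 5 columns of dots.
Horizontal edges: (rows + 1) * cols = 7 * 4 = 28
Vertical edges: rows * (cols + 1) = 6 * 5 = 30
Total edges: 28 + 30 = 58
Edges drawn: 17
Remaining: 58 - 17 = 41

41


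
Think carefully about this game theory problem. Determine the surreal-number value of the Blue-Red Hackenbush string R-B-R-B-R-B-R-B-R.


Edges (from ground): R-B-R-B-R-B-R-B-R
By Berlekamp's sign-expansion rule, a Blue-Red Hackenbush stalk has the value of the surreal number whose sign sequence is the edge sequence with B -> + and R -> -.
Sign sequence: -+-+-+-+-
Trace the sign expansion in the surreal number tree, starting from 0:
Edge 1: R (sign -) -> bounds (-inf, 0), value = -1
Edge 2: B (sign +) -> bounds (-1, 0), value = -1/2
Edge 3: R (sign -) -> bounds (-1, -1/2), value = -3/4
Edge 4: B (sign +) -> bounds (-3/4, -1/2), value = -5/8
Edge 5: R (sign -) -> bounds (-3/4, -5/8), value = -11/16
Edge 6: B (sign +) -> bounds (-11/16, -5/8), value = -21/32
Edge 7: R (sign -) -> bounds (-11/16, -21/32), value = -43/64
Edge 8: B (sign +) -> bounds (-43/64, -21/32), value = -85/128
Edge 9: R (sign -) -> bounds (-43/64, -85/128), value = -171/256
Game value = -171/256

-171/256


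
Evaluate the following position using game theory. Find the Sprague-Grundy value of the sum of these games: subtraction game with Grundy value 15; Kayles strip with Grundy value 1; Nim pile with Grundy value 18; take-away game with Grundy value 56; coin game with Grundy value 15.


By the Sprague-Grundy theorem, the Grundy value of a sum of games is the XOR of individual Grundy values.
subtraction game: Grundy value = 15. Running XOR: 0 XOR 15 = 15
Kayles strip: Grundy value = 1. Running XOR: 15 XOR 1 = 14
Nim pile: Grundy value = 18. Running XOR: 14 XOR 18 = 28
take-away game: Grundy value = 56. Running XOR: 28 XOR 56 = 36
coin game: Grundy value = 15. Running XOR: 36 XOR 15 = 43
The combined Grundy value is 43.

43


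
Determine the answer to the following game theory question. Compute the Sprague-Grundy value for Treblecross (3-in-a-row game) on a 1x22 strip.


Treblecross: place X on empty cells; 3-in-a-row wins.
Playing within two cells of an existing X lets the opponent win at once, so sensible play treats the cells i-2..i+2 around each X as dead. The player left with no safe cell loses, so this is a normal-play take-away game on strips of safe cells.
Placing X at cell i (0-indexed) of a strip of k safe cells leaves independent strips of sizes max(0, i-2) and max(0, k-i-3). Hence G(k) = mex{ G(max(0,i-2)) XOR G(max(0,k-i-3)) : 0 <= i < k }, with G(0) = 0.
G(1): splits (0,0):0^0=0 -> mex({0}) = 1
G(2): splits (0,0):0^0=0 -> mex({0}) = 1
G(3): splits (0,0):0^0=0 -> mex({0}) = 1
G(4): splits (0,1):0^1=1 (0,0):0^0=0 -> mex({0, 1}) = 2
G(5): splits (0,2):0^1=1 (0,1):0^1=1 (0,0):0^0=0 -> mex({0, 1}) = 2
G(6) = mex({1}) = 0
G(7) = mex({0, 1, 2}) = 3
G(8) = mex({0, 1, 2}) = 3
G(9) = mex({0, 2}) = 1
G(10) = mex({0, 2, 3}) = 1
G(11) = mex({0, 3}) = 1
G(12) = mex({1, 3}) = 0
G(13) = mex({0, 1, 2, 3}) = 4
G(14) = mex({0, 1, 2}) = 3
G(15) = mex({0, 1, 2}) = 3
G(16) = mex({0, 1, 2, 4}) = 3
G(17) = mex({0, 1, 3, 4}) = 2
G(18) = mex({0, 1, 3, 4}) = 2
G(19) = mex({0, 1, 3, 5}) = 2
G(20) = mex({0, 1, 2, 3, 5}) = 4
G(21) = mex({0, 1, 2, 3, 5}) = 4
G(22) = mex({1, 2, 6}) = 0
Therefore G(22) = 0.

0


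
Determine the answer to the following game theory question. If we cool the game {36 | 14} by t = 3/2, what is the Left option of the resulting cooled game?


Original game: {36 | 14} (a switch {a | b} with a > b).
Cooling by t (for t below the temperature (a - b)/2 = 11) taxes each move by t: {a | b} cooled by t is {a - t | b + t}.
Cooling amount: t = 3/2
Cooled Left option: 36 - 3/2 = 69/2
Cooled Right option: 14 + 3/2 = 31/2
Cooled game: {69/2 | 31/2}
Left option = 69/2

69/2


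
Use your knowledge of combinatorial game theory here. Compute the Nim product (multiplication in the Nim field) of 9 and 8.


Nim multiplication is bilinear over XOR: (u XOR v) * w = (u*w) XOR (v*w).
So we split each operand into its bit components and XOR the pairwise Nim products.
9 = 1 + 8 (as XOR of powers of 2).
8 = 8 (as XOR of powers of 2).
Using the standard Nim-product table on single bits:
  2*2 = 3,   2*4 = 8,   2*8 = 12,
  4*4 = 6,   4*8 = 11,  8*8 = 13,
and  1*x = x (identity), k*l = l*k (commutative).
Pairwise Nim products:
  1 * 8 = 8
  8 * 8 = 13
XOR them: 8 XOR 13 = 5.
Result: 9 * 8 = 5 (in Nim).

5


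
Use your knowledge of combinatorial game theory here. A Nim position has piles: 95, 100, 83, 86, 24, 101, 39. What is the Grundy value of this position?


We need the XOR (exclusive or) of all pile sizes.
After XOR-ing pile 1 (size 95): 0 XOR 95 = 95
After XOR-ing pile 2 (size 100): 95 XOR 100 = 59
After XOR-ing pile 3 (size 83): 59 XOR 83 = 104
After XOR-ing pile 4 (size 86): 104 XOR 86 = 62
After XOR-ing pile 5 (size 24): 62 XOR 24 = 38
After XOR-ing pile 6 (size 101): 38 XOR 101 = 67
After XOR-ing pile 7 (size 39): 67 XOR 39 = 100
The Nim-value of this position is 100.

100


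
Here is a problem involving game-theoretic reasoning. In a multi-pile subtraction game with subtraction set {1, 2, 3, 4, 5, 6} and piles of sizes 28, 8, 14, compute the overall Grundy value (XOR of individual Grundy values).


Subtraction set: {1, 2, 3, 4, 5, 6}
For this subtraction set, G(n) = n mod 7 (period = max + 1 = 7).
Pile 1 (size 28): G(28) = 28 mod 7 = 0
Pile 2 (size 8): G(8) = 8 mod 7 = 1
Pile 3 (size 14): G(14) = 14 mod 7 = 0
Total Grundy value = XOR of all: 0 XOR 1 XOR 0 = 1

1


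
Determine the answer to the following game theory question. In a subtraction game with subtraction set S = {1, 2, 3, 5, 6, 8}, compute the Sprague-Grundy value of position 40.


The subtraction set is S = {1, 2, 3, 5, 6, 8}.
G(k) = mex{ G(k - s) : s in S, s <= k }. We compute iteratively: G(0) = 0.
G(1) = mex({0}) = 1
G(2) = mex({0, 1}) = 2
G(3) = mex({0, 1, 2}) = 3
G(4) = mex({1, 2, 3}) = 0
G(5) = mex({0, 2, 3}) = 1
G(6) = mex({0, 1, 3}) = 2
G(7) = mex({0, 1, 2}) = 3
G(8) = mex({0, 1, 2, 3}) = 4
G(9) = mex({0, 1, 2, 3, 4}) = 5
G(10) = mex({0, 1, 2, 3, 4, 5}) = 6
G(11) = mex({1, 2, 3, 4, 5, 6}) = 0
G(12) = mex({0, 2, 3, 5, 6}) = 1
G(13) = mex({0, 1, 3, 4, 6}) = 2
G(14) = mex({0, 1, 2, 4, 5}) = 3
G(15) = mex({1, 2, 3, 5, 6}) = 0
G(16) = mex({0, 2, 3, 4, 6}) = 1
G(17) = mex({0, 1, 3, 5}) = 2
G(18) = mex({0, 1, 2, 6}) = 3
Observe that G(11)..G(18) = 0, 1, 2, 3, 0, 1, 2, 3 repeats G(0)..G(7) = 0, 1, 2, 3, 0, 1, 2, 3.
For k >= max(S) = 8, G(k) is determined by the previous 8 values G(k-8)..G(k-1); a window of 8 consecutive values has recurred shifted by 11, so by induction G(k + 11) = G(k) for all k >= 0: the sequence is periodic from the start with period 11.
One period: G(0..10) = 0, 1, 2, 3, 0, 1, 2, 3, 4, 5, 6.
40 mod 11 = 7, so G(40) = G(7) = 3.

3


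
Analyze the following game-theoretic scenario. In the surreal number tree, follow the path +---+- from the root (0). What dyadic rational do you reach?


Sign expansion: +---+-
Rule: track bounds (lo, hi), initially (-inf, +inf). On '+', the current value becomes lo and we move to the simplest number in (value, hi): value + 1 if hi = +inf, otherwise the midpoint (value + hi)/2. On '-', the current value becomes hi and we move to value - 1 if lo = -inf, otherwise the midpoint (lo + value)/2.
Start at 0.
Step 1: sign = +, move right. Bounds: (0, +inf). Value = 1
Step 2: sign = -, move left. Bounds: (0, 1). Value = 1/2
Step 3: sign = -, move left. Bounds: (0, 1/2). Value = 1/4
Step 4: sign = -, move left. Bounds: (0, 1/4). Value = 1/8
Step 5: sign = +, move right. Bounds: (1/8, 1/4). Value = 3/16
Step 6: sign = -, move left. Bounds: (1/8, 3/16). Value = 5/32
The surreal number with sign expansion +---+- is 5/32.

5/32


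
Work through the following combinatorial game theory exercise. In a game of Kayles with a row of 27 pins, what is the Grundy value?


Kayles: a move removes 1 or 2 adjacent pins from a contiguous row.
Removing pins from a row of k leaves two independent rows (a, b) with a + b = k - 1 (one pin) or a + b = k - 2 (two pins); an end removal gives a = 0.
By Sprague-Grundy, G(k) = mex{ G(a) XOR G(b) } over all these splits. G(0) = 0.
G(1): splits (0,0):0^0=0 -> mex({0}) = 1
G(2): splits (0,1):0^1=1 (0,0):0^0=0 -> mex({0, 1}) = 2
G(3): splits (0,2):0^2=2 (1,1):1^1=0 (0,1):0^1=1 -> mex({0, 1, 2}) = 3
G(4): splits (0,3):0^3=3 (1,2):1^2=3 (0,2):0^2=2 (1,1):1^1=0 -> mex({0, 2, 3}) = 1
G(5): splits (0,4):0^1=1 (1,3):1^3=2 (2,2):2^2=0 (0,3):0^3=3 (1,2):1^2=3 -> mex({0, 1, 2, 3}) = 4
G(6) = mex({0, 1, 2, 4}) = 3
G(7) = mex({0, 1, 3, 4, 5}) = 2
G(8) = mex({0, 2, 3, 5, 6}) = 1
G(9) = mex({0, 1, 2, 3, 6, 7}) = 4
G(10) = mex({0, 1, 3, 4, 5, 7}) = 2
G(11) = mex({0, 1, 2, 3, 4, 5}) = 6
G(12) = mex({0, 1, 2, 3, 5, 6, 7}) = 4
G(13) = mex({0, 2, 3, 4, 6, 7}) = 1
G(14) = mex({0, 1, 4, 5, 6, 7}) = 2
G(15) = mex({0, 1, 2, 3, 4, 5, 6}) = 7
G(16) = mex({0, 2, 3, 5, 6, 7}) = 1
G(17) = mex({0, 1, 2, 3, 5, 6, 7}) = 4
G(18) = mex({0, 1, 2, 4, 5, 6}) = 3
G(19) = mex({0, 1, 3, 4, 5, 7}) = 2
G(20) = mex({0, 2, 3, 4, 5, 6, 7}) = 1
G(21) = mex({0, 1, 2, 3, 5, 6, 7}) = 4
G(22) = mex({0, 1, 2, 3, 4, 5, 7}) = 6
G(23) = mex({0, 1, 2, 3, 4, 5, 6}) = 7
G(24) = mex({0, 1, 2, 3, 5, 6, 7}) = 4
G(25) = mex({0, 2, 3, 4, 6, 7}) = 1
G(26) = mex({0, 1, 3, 4, 5, 6, 7}) = 2
G(27) = mex({0, 1, 2, 3, 4, 5, 6, 7}) = 8
Therefore G(27) = 8.

8


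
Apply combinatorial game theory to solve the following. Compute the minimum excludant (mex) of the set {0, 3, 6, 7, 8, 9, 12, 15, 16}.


Set = {0, 3, 6, 7, 8, 9, 12, 15, 16}
0 is in the set.
1 is NOT in the set. This is the mex.
mex = 1

1


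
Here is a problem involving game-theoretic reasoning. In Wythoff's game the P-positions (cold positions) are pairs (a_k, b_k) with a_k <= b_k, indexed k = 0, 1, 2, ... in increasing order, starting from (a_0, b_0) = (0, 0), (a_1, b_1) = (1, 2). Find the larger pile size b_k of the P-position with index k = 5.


By Wythoff's theorem, a_k = floor(k * phi) and b_k = floor(k * phi^2) = a_k + k, where phi = (1 + sqrt(5))/2 is the golden ratio.
phi = (1 + sqrt(5))/2 = 1.618034
phi^2 = phi + 1 = 2.618034
k = 5
k * phi^2 = 5 * 2.618034 = 13.090170
b_5 = floor(k * phi^2) = 13 (check: a_5 + k = 8 + 5 = 13)

13


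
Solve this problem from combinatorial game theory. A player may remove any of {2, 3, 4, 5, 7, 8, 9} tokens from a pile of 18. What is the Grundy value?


The subtraction set is S = {2, 3, 4, 5, 7, 8, 9}.
G(k) = mex{ G(k - s) : s in S, s <= k }. We compute iteratively: G(0) = 0.
G(1) = mex({}) = 0
G(2) = mex({0}) = 1
G(3) = mex({0}) = 1
G(4) = mex({0, 1}) = 2
G(5) = mex({0, 1}) = 2
G(6) = mex({0, 1, 2}) = 3
G(7) = mex({0, 1, 2}) = 3
G(8) = mex({0, 1, 2, 3}) = 4
G(9) = mex({0, 1, 2, 3}) = 4
G(10) = mex({0, 1, 2, 3, 4}) = 5
G(11) = mex({1, 2, 3, 4}) = 0
G(12) = mex({1, 2, 3, 4, 5}) = 0
G(13) = mex({0, 2, 3, 4, 5}) = 1
G(14) = mex({0, 2, 3, 4, 5}) = 1
G(15) = mex({0, 1, 3, 4, 5}) = 2
G(16) = mex({0, 1, 3, 4}) = 2
G(17) = mex({0, 1, 2, 4, 5}) = 3
G(18) = mex({0, 1, 2, 4, 5}) = 3
Therefore G(18) = 3.

3


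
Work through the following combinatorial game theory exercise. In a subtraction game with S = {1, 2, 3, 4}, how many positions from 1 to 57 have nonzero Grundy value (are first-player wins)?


Subtraction set S = {1, 2, 3, 4}, so G(n) = n mod 5.
G(n) = 0 when n is a multiple of 5.
Multiples of 5 in [1, 57]: 11
N-positions (nonzero Grundy) = 57 - 11 = 46

46


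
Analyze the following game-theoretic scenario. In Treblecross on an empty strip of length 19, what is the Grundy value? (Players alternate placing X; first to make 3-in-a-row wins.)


Treblecross: place X on empty cells; 3-in-a-row wins.
Playing within two cells of an existing X lets the opponent win at once, so sensible play treats the cells i-2..i+2 around each X as dead. The player left with no safe cell loses, so this is a normal-play take-away game on strips of safe cells.
Placing X at cell i (0-indexed) of a strip of k safe cells leaves independent strips of sizes max(0, i-2) and max(0, k-i-3). Hence G(k) = mex{ G(max(0,i-2)) XOR G(max(0,k-i-3)) : 0 <= i < k }, with G(0) = 0.
G(1): splits (0,0):0^0=0 -> mex({0}) = 1
G(2): splits (0,0):0^0=0 -> mex({0}) = 1
G(3): splits (0,0):0^0=0 -> mex({0}) = 1
G(4): splits (0,1):0^1=1 (0,0):0^0=0 -> mex({0, 1}) = 2
G(5): splits (0,2):0^1=1 (0,1):0^1=1 (0,0):0^0=0 -> mex({0, 1}) = 2
G(6) = mex({1}) = 0
G(7) = mex({0, 1, 2}) = 3
G(8) = mex({0, 1, 2}) = 3
G(9) = mex({0, 2}) = 1
G(10) = mex({0, 2, 3}) = 1
G(11) = mex({0, 3}) = 1
G(12) = mex({1, 3}) = 0
G(13) = mex({0, 1, 2, 3}) = 4
G(14) = mex({0, 1, 2}) = 3
G(15) = mex({0, 1, 2}) = 3
G(16) = mex({0, 1, 2, 4}) = 3
G(17) = mex({0, 1, 3, 4}) = 2
G(18) = mex({0, 1, 3, 4}) = 2
G(19) = mex({0, 1, 3, 5}) = 2
Therefore G(19) = 2.

2


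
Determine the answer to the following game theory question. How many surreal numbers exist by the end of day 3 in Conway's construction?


Day 0: {|} = 0 is born. Count = 1.
Day n: the number of surreal numbers born by day n is 2^(n+1) - 1.
By day 0: 2^1 - 1 = 1
By day 1: 2^2 - 1 = 3
By day 2: 2^3 - 1 = 7
By day 3: 2^4 - 1 = 15
By day 3: 15 surreal numbers.

15


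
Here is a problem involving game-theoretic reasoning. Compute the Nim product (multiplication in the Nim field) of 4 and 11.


Nim multiplication is bilinear over XOR: (u XOR v) * w = (u*w) XOR (v*w).
So we split each operand into its bit components and XOR the pairwise Nim products.
4 = 4 (as XOR of powers of 2).
11 = 1 + 2 + 8 (as XOR of powers of 2).
Using the standard Nim-product table on single bits:
  2*2 = 3,   2*4 = 8,   2*8 = 12,
  4*4 = 6,   4*8 = 11,  8*8 = 13,
and  1*x = x (identity), k*l = l*k (commutative).
Pairwise Nim products:
  4 * 1 = 4
  4 * 2 = 8
  4 * 8 = 11
XOR them: 4 XOR 8 XOR 11 = 7.
Result: 4 * 11 = 7 (in Nim).

7


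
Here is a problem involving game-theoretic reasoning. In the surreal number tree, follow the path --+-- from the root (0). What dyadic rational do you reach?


Sign expansion: --+--
Rule: track bounds (lo, hi), initially (-inf, +inf). On '+', the current value becomes lo and we move to the simplest number in (value, hi): value + 1 if hi = +inf, otherwise the midpoint (value + hi)/2. On '-', the current value becomes hi and we move to value - 1 if lo = -inf, otherwise the midpoint (lo + value)/2.
Start at 0.
Step 1: sign = -, move left. Bounds: (-inf, 0). Value = -1
Step 2: sign = -, move left. Bounds: (-inf, -1). Value = -2
Step 3: sign = +, move right. Bounds: (-2, -1). Value = -3/2
Step 4: sign = -, move left. Bounds: (-2, -3/2). Value = -7/4
Step 5: sign = -, move left. Bounds: (-2, -7/4). Value = -15/8
The surreal number with sign expansion --+-- is -15/8.

-15/8
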